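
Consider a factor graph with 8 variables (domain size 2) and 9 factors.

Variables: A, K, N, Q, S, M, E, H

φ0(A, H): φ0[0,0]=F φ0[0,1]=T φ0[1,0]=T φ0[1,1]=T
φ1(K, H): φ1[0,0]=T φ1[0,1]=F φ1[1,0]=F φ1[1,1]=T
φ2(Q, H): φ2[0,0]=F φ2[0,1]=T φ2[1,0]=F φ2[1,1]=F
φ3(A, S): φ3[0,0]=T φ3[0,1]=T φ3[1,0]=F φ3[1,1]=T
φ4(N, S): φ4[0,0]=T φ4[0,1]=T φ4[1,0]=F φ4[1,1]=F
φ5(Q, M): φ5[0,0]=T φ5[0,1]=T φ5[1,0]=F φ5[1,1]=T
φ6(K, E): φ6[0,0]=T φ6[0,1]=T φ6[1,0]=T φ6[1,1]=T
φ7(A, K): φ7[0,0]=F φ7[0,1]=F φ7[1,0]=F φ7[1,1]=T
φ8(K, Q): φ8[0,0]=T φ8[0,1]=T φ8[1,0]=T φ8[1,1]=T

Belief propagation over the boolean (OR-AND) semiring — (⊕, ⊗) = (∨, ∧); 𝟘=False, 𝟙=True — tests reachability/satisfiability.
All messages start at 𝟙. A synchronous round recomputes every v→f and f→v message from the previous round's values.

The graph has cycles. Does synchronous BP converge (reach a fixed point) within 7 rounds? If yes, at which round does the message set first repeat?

CONVERGED at round 5

init: all messages = 𝟙 over 2 values
r1 m[φ0→A] = [T, T]
r1 m[φ0→H] = [T, T]
r1 m[φ1→K] = [T, T]
r1 m[φ1→H] = [T, T]
r1 m[φ2→Q] = [T, F]
r1 m[φ2→H] = [F, T]
r1 m[φ3→A] = [T, T]
r1 m[φ3→S] = [T, T]
r1 m[φ4→N] = [T, F]
r1 m[φ4→S] = [T, T]
r1 m[φ5→Q] = [T, T]
r1 m[φ5→M] = [T, T]
r1 m[φ6→K] = [T, T]
r1 m[φ6→E] = [T, T]
r1 m[φ7→A] = [F, T]
r1 m[φ7→K] = [F, T]
r1 m[φ8→K] = [T, T]
r1 m[φ8→Q] = [T, T]
r1 m[A→φ0] = [T, T]
r1 m[A→φ3] = [T, T]
r1 m[A→φ7] = [T, T]
r1 m[K→φ1] = [T, T]
r1 m[K→φ6] = [T, T]
r1 m[K→φ7] = [T, T]
r1 m[K→φ8] = [T, T]
r1 m[N→φ4] = [T, T]
r1 m[Q→φ2] = [T, T]
r1 m[Q→φ5] = [T, T]
r1 m[Q→φ8] = [T, T]
r1 m[S→φ3] = [T, T]
r1 m[S→φ4] = [T, T]
r1 m[M→φ5] = [T, T]
r1 m[E→φ6] = [T, T]
r1 m[H→φ0] = [T, T]
r1 m[H→φ1] = [T, T]
r1 m[H→φ2] = [T, T]
r2 m[φ0→A] = [T, T]
r2 m[φ0→H] = [T, T]
r2 m[φ1→K] = [T, T]
r2 m[φ1→H] = [T, T]
r2 m[φ2→Q] = [T, F]
r2 m[φ2→H] = [F, T]
r2 m[φ3→A] = [T, T]
r2 m[φ3→S] = [T, T]
r2 m[φ4→N] = [T, F]
r2 m[φ4→S] = [T, T]
r2 m[φ5→Q] = [T, T]
r2 m[φ5→M] = [T, T]
r2 m[φ6→K] = [T, T]
r2 m[φ6→E] = [T, T]
r2 m[φ7→A] = [F, T]
r2 m[φ7→K] = [F, T]
r2 m[φ8→K] = [T, T]
r2 m[φ8→Q] = [T, T]
r2 m[A→φ0] = [F, T]
r2 m[A→φ3] = [F, T]
r2 m[A→φ7] = [T, T]
r2 m[K→φ1] = [F, T]
r2 m[K→φ6] = [F, T]
r2 m[K→φ7] = [T, T]
r2 m[K→φ8] = [F, T]
r2 m[N→φ4] = [T, T]
r2 m[Q→φ2] = [T, T]
r2 m[Q→φ5] = [T, F]
r2 m[Q→φ8] = [T, F]
r2 m[S→φ3] = [T, T]
r2 m[S→φ4] = [T, T]
r2 m[M→φ5] = [T, T]
r2 m[E→φ6] = [T, T]
r2 m[H→φ0] = [F, T]
r2 m[H→φ1] = [F, T]
r2 m[H→φ2] = [T, T]
r3 m[φ0→A] = [T, T]
r3 m[φ0→H] = [T, T]
r3 m[φ1→K] = [F, T]
r3 m[φ1→H] = [F, T]
r3 m[φ2→Q] = [T, F]
r3 m[φ2→H] = [F, T]
r3 m[φ3→A] = [T, T]
r3 m[φ3→S] = [F, T]
r3 m[φ4→N] = [T, F]
r3 m[φ4→S] = [T, T]
r3 m[φ5→Q] = [T, T]
r3 m[φ5→M] = [T, T]
r3 m[φ6→K] = [T, T]
r3 m[φ6→E] = [T, T]
r3 m[φ7→A] = [F, T]
r3 m[φ7→K] = [F, T]
r3 m[φ8→K] = [T, T]
r3 m[φ8→Q] = [T, T]
r3 m[A→φ0] = [F, T]
r3 m[A→φ3] = [F, T]
r3 m[A→φ7] = [T, T]
r3 m[K→φ1] = [F, T]
r3 m[K→φ6] = [F, T]
r3 m[K→φ7] = [T, T]
r3 m[K→φ8] = [F, T]
r3 m[N→φ4] = [T, T]
r3 m[Q→φ2] = [T, T]
r3 m[Q→φ5] = [T, F]
r3 m[Q→φ8] = [T, F]
r3 m[S→φ3] = [T, T]
r3 m[S→φ4] = [T, T]
r3 m[M→φ5] = [T, T]
r3 m[E→φ6] = [T, T]
r3 m[H→φ0] = [F, T]
r3 m[H→φ1] = [F, T]
r3 m[H→φ2] = [T, T]
r4 m[φ0→A] = [T, T]
r4 m[φ0→H] = [T, T]
r4 m[φ1→K] = [F, T]
r4 m[φ1→H] = [F, T]
r4 m[φ2→Q] = [T, F]
r4 m[φ2→H] = [F, T]
r4 m[φ3→A] = [T, T]
r4 m[φ3→S] = [F, T]
r4 m[φ4→N] = [T, F]
r4 m[φ4→S] = [T, T]
r4 m[φ5→Q] = [T, T]
r4 m[φ5→M] = [T, T]
r4 m[φ6→K] = [T, T]
r4 m[φ6→E] = [T, T]
r4 m[φ7→A] = [F, T]
r4 m[φ7→K] = [F, T]
r4 m[φ8→K] = [T, T]
r4 m[φ8→Q] = [T, T]
r4 m[A→φ0] = [F, T]
r4 m[A→φ3] = [F, T]
r4 m[A→φ7] = [T, T]
r4 m[K→φ1] = [F, T]
r4 m[K→φ6] = [F, T]
r4 m[K→φ7] = [F, T]
r4 m[K→φ8] = [F, T]
r4 m[N→φ4] = [T, T]
r4 m[Q→φ2] = [T, T]
r4 m[Q→φ5] = [T, F]
r4 m[Q→φ8] = [T, F]
r4 m[S→φ3] = [T, T]
r4 m[S→φ4] = [F, T]
r4 m[M→φ5] = [T, T]
r4 m[E→φ6] = [T, T]
r4 m[H→φ0] = [F, T]
r4 m[H→φ1] = [F, T]
r4 m[H→φ2] = [F, T]
r5 m[φ0→A] = [T, T]
r5 m[φ0→H] = [T, T]
r5 m[φ1→K] = [F, T]
r5 m[φ1→H] = [F, T]
r5 m[φ2→Q] = [T, F]
r5 m[φ2→H] = [F, T]
r5 m[φ3→A] = [T, T]
r5 m[φ3→S] = [F, T]
r5 m[φ4→N] = [T, F]
r5 m[φ4→S] = [T, T]
r5 m[φ5→Q] = [T, T]
r5 m[φ5→M] = [T, T]
r5 m[φ6→K] = [T, T]
r5 m[φ6→E] = [T, T]
r5 m[φ7→A] = [F, T]
r5 m[φ7→K] = [F, T]
r5 m[φ8→K] = [T, T]
r5 m[φ8→Q] = [T, T]
r5 m[A→φ0] = [F, T]
r5 m[A→φ3] = [F, T]
r5 m[A→φ7] = [T, T]
r5 m[K→φ1] = [F, T]
r5 m[K→φ6] = [F, T]
r5 m[K→φ7] = [F, T]
r5 m[K→φ8] = [F, T]
r5 m[N→φ4] = [T, T]
r5 m[Q→φ2] = [T, T]
r5 m[Q→φ5] = [T, F]
r5 m[Q→φ8] = [T, F]
r5 m[S→φ3] = [T, T]
r5 m[S→φ4] = [F, T]
r5 m[M→φ5] = [T, T]
r5 m[E→φ6] = [T, T]
r5 m[H→φ0] = [F, T]
r5 m[H→φ1] = [F, T]
r5 m[H→φ2] = [F, T]
fixed point reached at round 5
messages reach a fixed point at round 5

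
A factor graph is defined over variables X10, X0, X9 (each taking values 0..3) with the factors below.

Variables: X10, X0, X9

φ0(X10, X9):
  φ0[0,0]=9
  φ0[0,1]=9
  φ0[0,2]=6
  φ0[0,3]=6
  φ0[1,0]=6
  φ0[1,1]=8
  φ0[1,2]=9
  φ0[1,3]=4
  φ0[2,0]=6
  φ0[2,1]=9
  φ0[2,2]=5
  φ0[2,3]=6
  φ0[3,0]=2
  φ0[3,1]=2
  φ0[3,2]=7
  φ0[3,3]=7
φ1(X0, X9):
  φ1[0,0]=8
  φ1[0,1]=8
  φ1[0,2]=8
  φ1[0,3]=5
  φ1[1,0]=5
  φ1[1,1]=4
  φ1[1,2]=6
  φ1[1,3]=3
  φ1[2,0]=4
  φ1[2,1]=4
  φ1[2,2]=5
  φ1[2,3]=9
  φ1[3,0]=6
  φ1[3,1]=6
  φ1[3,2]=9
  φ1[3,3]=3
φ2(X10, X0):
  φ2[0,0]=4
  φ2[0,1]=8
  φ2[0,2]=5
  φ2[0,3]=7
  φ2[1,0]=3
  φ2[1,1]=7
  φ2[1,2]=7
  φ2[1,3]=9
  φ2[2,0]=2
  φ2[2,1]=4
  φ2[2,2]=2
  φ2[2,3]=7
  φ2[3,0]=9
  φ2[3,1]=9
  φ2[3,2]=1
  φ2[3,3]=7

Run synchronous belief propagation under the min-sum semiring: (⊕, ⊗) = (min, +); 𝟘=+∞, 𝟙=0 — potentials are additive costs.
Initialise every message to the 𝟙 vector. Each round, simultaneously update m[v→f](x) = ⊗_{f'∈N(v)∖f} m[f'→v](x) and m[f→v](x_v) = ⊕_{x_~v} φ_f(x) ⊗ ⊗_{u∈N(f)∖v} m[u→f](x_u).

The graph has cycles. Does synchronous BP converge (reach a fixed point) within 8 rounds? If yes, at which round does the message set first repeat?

NOT CONVERGED within 8 rounds

init: all messages = 𝟙 over 4 values
r1 m[φ0→X10] = [6, 4, 5, 2]
r1 m[φ0→X9] = [2, 2, 5, 4]
r1 m[φ1→X0] = [5, 3, 4, 3]
r1 m[φ1→X9] = [4, 4, 5, 3]
r1 m[φ2→X10] = [4, 3, 2, 1]
r1 m[φ2→X0] = [2, 4, 1, 7]
r1 m[X10→φ0] = [0, 0, 0, 0]
r1 m[X10→φ2] = [0, 0, 0, 0]
r1 m[X0→φ1] = [0, 0, 0, 0]
r1 m[X0→φ2] = [0, 0, 0, 0]
r1 m[X9→φ0] = [0, 0, 0, 0]
r1 m[X9→φ1] = [0, 0, 0, 0]
r2 m[φ0→X10] = [6, 4, 5, 2]
r2 m[φ0→X9] = [2, 2, 5, 4]
r2 m[φ1→X0] = [5, 3, 4, 3]
r2 m[φ1→X9] = [4, 4, 5, 3]
r2 m[φ2→X10] = [4, 3, 2, 1]
r2 m[φ2→X0] = [2, 4, 1, 7]
r2 m[X10→φ0] = [4, 3, 2, 1]
r2 m[X10→φ2] = [6, 4, 5, 2]
r2 m[X0→φ1] = [2, 4, 1, 7]
r2 m[X0→φ2] = [5, 3, 4, 3]
r2 m[X9→φ0] = [4, 4, 5, 3]
r2 m[X9→φ1] = [2, 2, 5, 4]
r3 m[φ0→X10] = [9, 7, 9, 6]
r3 m[φ0→X9] = [3, 3, 7, 7]
r3 m[φ1→X0] = [9, 6, 6, 7]
r3 m[φ1→X9] = [5, 5, 6, 7]
r3 m[φ2→X10] = [9, 8, 6, 5]
r3 m[φ2→X0] = [7, 9, 3, 9]
r3 m[X10→φ0] = [4, 3, 2, 1]
r3 m[X10→φ2] = [6, 4, 5, 2]
r3 m[X0→φ1] = [2, 4, 1, 7]
r3 m[X0→φ2] = [5, 3, 4, 3]
r3 m[X9→φ0] = [4, 4, 5, 3]
r3 m[X9→φ1] = [2, 2, 5, 4]
r4 m[φ0→X10] = [9, 7, 9, 6]
r4 m[φ0→X9] = [3, 3, 7, 7]
r4 m[φ1→X0] = [9, 6, 6, 7]
r4 m[φ1→X9] = [5, 5, 6, 7]
r4 m[φ2→X10] = [9, 8, 6, 5]
r4 m[φ2→X0] = [7, 9, 3, 9]
r4 m[X10→φ0] = [9, 8, 6, 5]
r4 m[X10→φ2] = [9, 7, 9, 6]
r4 m[X0→φ1] = [7, 9, 3, 9]
r4 m[X0→φ2] = [9, 6, 6, 7]
r4 m[X9→φ0] = [5, 5, 6, 7]
r4 m[X9→φ1] = [3, 3, 7, 7]
r5 m[φ0→X10] = [12, 11, 11, 7]
r5 m[φ0→X9] = [7, 7, 11, 12]
r5 m[φ1→X0] = [11, 7, 7, 9]
r5 m[φ1→X9] = [7, 7, 8, 12]
r5 m[φ2→X10] = [11, 12, 8, 7]
r5 m[φ2→X0] = [10, 13, 7, 13]
r5 m[X10→φ0] = [9, 8, 6, 5]
r5 m[X10→φ2] = [9, 7, 9, 6]
r5 m[X0→φ1] = [7, 9, 3, 9]
r5 m[X0→φ2] = [9, 6, 6, 7]
r5 m[X9→φ0] = [5, 5, 6, 7]
r5 m[X9→φ1] = [3, 3, 7, 7]
r6 m[φ0→X10] = [12, 11, 11, 7]
r6 m[φ0→X9] = [7, 7, 11, 12]
r6 m[φ1→X0] = [11, 7, 7, 9]
r6 m[φ1→X9] = [7, 7, 8, 12]
r6 m[φ2→X10] = [11, 12, 8, 7]
r6 m[φ2→X0] = [10, 13, 7, 13]
r6 m[X10→φ0] = [11, 12, 8, 7]
r6 m[X10→φ2] = [12, 11, 11, 7]
r6 m[X0→φ1] = [10, 13, 7, 13]
r6 m[X0→φ2] = [11, 7, 7, 9]
r6 m[X9→φ0] = [7, 7, 8, 12]
r6 m[X9→φ1] = [7, 7, 11, 12]
r7 m[φ0→X10] = [14, 13, 13, 9]
r7 m[φ0→X9] = [9, 9, 13, 14]
r7 m[φ1→X0] = [15, 11, 11, 13]
r7 m[φ1→X9] = [11, 11, 12, 15]
r7 m[φ2→X10] = [12, 14, 9, 8]
r7 m[φ2→X0] = [13, 15, 8, 14]
r7 m[X10→φ0] = [11, 12, 8, 7]
r7 m[X10→φ2] = [12, 11, 11, 7]
r7 m[X0→φ1] = [10, 13, 7, 13]
r7 m[X0→φ2] = [11, 7, 7, 9]
r7 m[X9→φ0] = [7, 7, 8, 12]
r7 m[X9→φ1] = [7, 7, 11, 12]
r8 m[φ0→X10] = [14, 13, 13, 9]
r8 m[φ0→X9] = [9, 9, 13, 14]
r8 m[φ1→X0] = [15, 11, 11, 13]
r8 m[φ1→X9] = [11, 11, 12, 15]
r8 m[φ2→X10] = [12, 14, 9, 8]
r8 m[φ2→X0] = [13, 15, 8, 14]
r8 m[X10→φ0] = [12, 14, 9, 8]
r8 m[X10→φ2] = [14, 13, 13, 9]
r8 m[X0→φ1] = [13, 15, 8, 14]
r8 m[X0→φ2] = [15, 11, 11, 13]
r8 m[X9→φ0] = [11, 11, 12, 15]
r8 m[X9→φ1] = [9, 9, 13, 14]
no fixed point within 8 rounds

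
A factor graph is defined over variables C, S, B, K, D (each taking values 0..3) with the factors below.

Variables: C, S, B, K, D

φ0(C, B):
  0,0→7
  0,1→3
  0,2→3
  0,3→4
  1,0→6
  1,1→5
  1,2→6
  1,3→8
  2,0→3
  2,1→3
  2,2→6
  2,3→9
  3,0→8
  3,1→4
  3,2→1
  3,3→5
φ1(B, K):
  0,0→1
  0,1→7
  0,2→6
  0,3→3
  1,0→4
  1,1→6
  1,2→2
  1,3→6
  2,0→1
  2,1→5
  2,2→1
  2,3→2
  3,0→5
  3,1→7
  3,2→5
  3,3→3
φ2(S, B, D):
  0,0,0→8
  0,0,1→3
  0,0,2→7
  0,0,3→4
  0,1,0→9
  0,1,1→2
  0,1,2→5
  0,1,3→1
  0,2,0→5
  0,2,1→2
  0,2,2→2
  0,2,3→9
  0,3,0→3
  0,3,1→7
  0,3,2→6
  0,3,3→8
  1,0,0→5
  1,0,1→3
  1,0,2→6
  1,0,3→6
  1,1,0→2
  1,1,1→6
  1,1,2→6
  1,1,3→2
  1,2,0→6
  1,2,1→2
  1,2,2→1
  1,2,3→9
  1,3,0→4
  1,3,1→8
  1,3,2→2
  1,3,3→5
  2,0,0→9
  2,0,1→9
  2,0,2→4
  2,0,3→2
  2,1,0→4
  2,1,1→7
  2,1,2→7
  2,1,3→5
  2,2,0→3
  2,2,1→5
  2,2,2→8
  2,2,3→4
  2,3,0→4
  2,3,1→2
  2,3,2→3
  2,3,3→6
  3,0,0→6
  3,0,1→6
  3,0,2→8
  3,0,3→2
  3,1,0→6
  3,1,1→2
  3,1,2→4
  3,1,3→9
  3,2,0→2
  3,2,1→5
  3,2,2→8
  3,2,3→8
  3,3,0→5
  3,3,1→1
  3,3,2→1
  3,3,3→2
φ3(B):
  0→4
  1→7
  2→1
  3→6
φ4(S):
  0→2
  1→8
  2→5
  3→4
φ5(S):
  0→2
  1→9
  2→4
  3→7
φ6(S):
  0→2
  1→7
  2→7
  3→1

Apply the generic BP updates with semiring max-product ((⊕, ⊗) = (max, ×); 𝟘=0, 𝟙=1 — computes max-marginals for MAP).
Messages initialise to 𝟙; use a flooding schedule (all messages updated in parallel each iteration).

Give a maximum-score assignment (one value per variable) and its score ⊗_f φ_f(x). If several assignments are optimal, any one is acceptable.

assignment: (C=2, S=1, B=3, K=1, D=1); score = 1524096

init: all messages = 𝟙 over 4 values
r1 m[φ0→C] = [7, 8, 9, 8]
r1 m[φ0→B] = [8, 5, 6, 9]
r1 m[φ1→B] = [7, 6, 5, 7]
r1 m[φ1→K] = [5, 7, 6, 6]
r1 m[φ2→S] = [9, 9, 9, 9]
r1 m[φ2→B] = [9, 9, 9, 8]
r1 m[φ2→D] = [9, 9, 8, 9]
r1 m[φ3→B] = [4, 7, 1, 6]
r1 m[φ4→S] = [2, 8, 5, 4]
r1 m[φ5→S] = [2, 9, 4, 7]
r1 m[φ6→S] = [2, 7, 7, 1]
r1 m[C→φ0] = [1, 1, 1, 1]
r1 m[S→φ2] = [1, 1, 1, 1]
r1 m[S→φ4] = [1, 1, 1, 1]
r1 m[S→φ5] = [1, 1, 1, 1]
r1 m[S→φ6] = [1, 1, 1, 1]
r1 m[B→φ0] = [1, 1, 1, 1]
r1 m[B→φ1] = [1, 1, 1, 1]
r1 m[B→φ2] = [1, 1, 1, 1]
r1 m[B→φ3] = [1, 1, 1, 1]
r1 m[K→φ1] = [1, 1, 1, 1]
r1 m[D→φ2] = [1, 1, 1, 1]
r2 m[φ0→C] = [7, 8, 9, 8]
r2 m[φ0→B] = [8, 5, 6, 9]
r2 m[φ1→B] = [7, 6, 5, 7]
r2 m[φ1→K] = [5, 7, 6, 6]
r2 m[φ2→S] = [9, 9, 9, 9]
r2 m[φ2→B] = [9, 9, 9, 8]
r2 m[φ2→D] = [9, 9, 8, 9]
r2 m[φ3→B] = [4, 7, 1, 6]
r2 m[φ4→S] = [2, 8, 5, 4]
r2 m[φ5→S] = [2, 9, 4, 7]
r2 m[φ6→S] = [2, 7, 7, 1]
r2 m[C→φ0] = [1, 1, 1, 1]
r2 m[S→φ2] = [8, 504, 140, 28]
r2 m[S→φ4] = [36, 567, 252, 63]
r2 m[S→φ5] = [36, 504, 315, 36]
r2 m[S→φ6] = [36, 648, 180, 252]
r2 m[B→φ0] = [252, 378, 45, 336]
r2 m[B→φ1] = [288, 315, 54, 432]
r2 m[B→φ2] = [224, 210, 30, 378]
r2 m[B→φ3] = [504, 270, 270, 504]
r2 m[K→φ1] = [1, 1, 1, 1]
r2 m[D→φ2] = [1, 1, 1, 1]
r3 m[φ0→C] = [1764, 2688, 3024, 2016]
r3 m[φ0→B] = [8, 5, 6, 9]
r3 m[φ1→B] = [7, 6, 5, 7]
r3 m[φ1→K] = [2160, 3024, 2160, 1890]
r3 m[φ2→S] = [3024, 3024, 2268, 1890]
r3 m[φ2→B] = [3024, 3024, 4536, 4032]
r3 m[φ2→D] = [762048, 1524096, 677376, 952560]
r3 m[φ3→B] = [4, 7, 1, 6]
r3 m[φ4→S] = [2, 8, 5, 4]
r3 m[φ5→S] = [2, 9, 4, 7]
r3 m[φ6→S] = [2, 7, 7, 1]
r3 m[C→φ0] = [1, 1, 1, 1]
r3 m[S→φ2] = [8, 504, 140, 28]
r3 m[S→φ4] = [36, 567, 252, 63]
r3 m[S→φ5] = [36, 504, 315, 36]
r3 m[S→φ6] = [36, 648, 180, 252]
r3 m[B→φ0] = [252, 378, 45, 336]
r3 m[B→φ1] = [288, 315, 54, 432]
r3 m[B→φ2] = [224, 210, 30, 378]
r3 m[B→φ3] = [504, 270, 270, 504]
r3 m[K→φ1] = [1, 1, 1, 1]
r3 m[D→φ2] = [1, 1, 1, 1]
r4 m[φ0→C] = [1764, 2688, 3024, 2016]
r4 m[φ0→B] = [8, 5, 6, 9]
r4 m[φ1→B] = [7, 6, 5, 7]
r4 m[φ1→K] = [2160, 3024, 2160, 1890]
r4 m[φ2→S] = [3024, 3024, 2268, 1890]
r4 m[φ2→B] = [3024, 3024, 4536, 4032]
r4 m[φ2→D] = [762048, 1524096, 677376, 952560]
r4 m[φ3→B] = [4, 7, 1, 6]
r4 m[φ4→S] = [2, 8, 5, 4]
r4 m[φ5→S] = [2, 9, 4, 7]
r4 m[φ6→S] = [2, 7, 7, 1]
r4 m[C→φ0] = [1, 1, 1, 1]
r4 m[S→φ2] = [8, 504, 140, 28]
r4 m[S→φ4] = [12096, 190512, 63504, 13230]
r4 m[S→φ5] = [12096, 169344, 79380, 7560]
r4 m[S→φ6] = [12096, 217728, 45360, 52920]
r4 m[B→φ0] = [84672, 127008, 22680, 169344]
r4 m[B→φ1] = [96768, 105840, 27216, 217728]
r4 m[B→φ2] = [224, 210, 30, 378]
r4 m[B→φ3] = [169344, 90720, 136080, 254016]
r4 m[K→φ1] = [1, 1, 1, 1]
r4 m[D→φ2] = [1, 1, 1, 1]
r5 m[φ0→C] = [677376, 1354752, 1524096, 846720]
r5 m[φ0→B] = [8, 5, 6, 9]
r5 m[φ1→B] = [7, 6, 5, 7]
r5 m[φ1→K] = [1088640, 1524096, 1088640, 653184]
r5 m[φ2→S] = [3024, 3024, 2268, 1890]
r5 m[φ2→B] = [3024, 3024, 4536, 4032]
r5 m[φ2→D] = [762048, 1524096, 677376, 952560]
r5 m[φ3→B] = [4, 7, 1, 6]
r5 m[φ4→S] = [2, 8, 5, 4]
r5 m[φ5→S] = [2, 9, 4, 7]
r5 m[φ6→S] = [2, 7, 7, 1]
r5 m[C→φ0] = [1, 1, 1, 1]
r5 m[S→φ2] = [8, 504, 140, 28]
r5 m[S→φ4] = [12096, 190512, 63504, 13230]
r5 m[S→φ5] = [12096, 169344, 79380, 7560]
r5 m[S→φ6] = [12096, 217728, 45360, 52920]
r5 m[B→φ0] = [84672, 127008, 22680, 169344]
r5 m[B→φ1] = [96768, 105840, 27216, 217728]
r5 m[B→φ2] = [224, 210, 30, 378]
r5 m[B→φ3] = [169344, 90720, 136080, 254016]
r5 m[K→φ1] = [1, 1, 1, 1]
r5 m[D→φ2] = [1, 1, 1, 1]
r6 m[φ0→C] = [677376, 1354752, 1524096, 846720]
r6 m[φ0→B] = [8, 5, 6, 9]
r6 m[φ1→B] = [7, 6, 5, 7]
r6 m[φ1→K] = [1088640, 1524096, 1088640, 653184]
r6 m[φ2→S] = [3024, 3024, 2268, 1890]
r6 m[φ2→B] = [3024, 3024, 4536, 4032]
r6 m[φ2→D] = [762048, 1524096, 677376, 952560]
r6 m[φ3→B] = [4, 7, 1, 6]
r6 m[φ4→S] = [2, 8, 5, 4]
r6 m[φ5→S] = [2, 9, 4, 7]
r6 m[φ6→S] = [2, 7, 7, 1]
r6 m[C→φ0] = [1, 1, 1, 1]
r6 m[S→φ2] = [8, 504, 140, 28]
r6 m[S→φ4] = [12096, 190512, 63504, 13230]
r6 m[S→φ5] = [12096, 169344, 79380, 7560]
r6 m[S→φ6] = [12096, 217728, 45360, 52920]
r6 m[B→φ0] = [84672, 127008, 22680, 169344]
r6 m[B→φ1] = [96768, 105840, 27216, 217728]
r6 m[B→φ2] = [224, 210, 30, 378]
r6 m[B→φ3] = [169344, 90720, 136080, 254016]
r6 m[K→φ1] = [1, 1, 1, 1]
r6 m[D→φ2] = [1, 1, 1, 1]
fixed point reached at round 6
traceback from C: (C=2, S=1, B=3, K=1, D=1), score=1524096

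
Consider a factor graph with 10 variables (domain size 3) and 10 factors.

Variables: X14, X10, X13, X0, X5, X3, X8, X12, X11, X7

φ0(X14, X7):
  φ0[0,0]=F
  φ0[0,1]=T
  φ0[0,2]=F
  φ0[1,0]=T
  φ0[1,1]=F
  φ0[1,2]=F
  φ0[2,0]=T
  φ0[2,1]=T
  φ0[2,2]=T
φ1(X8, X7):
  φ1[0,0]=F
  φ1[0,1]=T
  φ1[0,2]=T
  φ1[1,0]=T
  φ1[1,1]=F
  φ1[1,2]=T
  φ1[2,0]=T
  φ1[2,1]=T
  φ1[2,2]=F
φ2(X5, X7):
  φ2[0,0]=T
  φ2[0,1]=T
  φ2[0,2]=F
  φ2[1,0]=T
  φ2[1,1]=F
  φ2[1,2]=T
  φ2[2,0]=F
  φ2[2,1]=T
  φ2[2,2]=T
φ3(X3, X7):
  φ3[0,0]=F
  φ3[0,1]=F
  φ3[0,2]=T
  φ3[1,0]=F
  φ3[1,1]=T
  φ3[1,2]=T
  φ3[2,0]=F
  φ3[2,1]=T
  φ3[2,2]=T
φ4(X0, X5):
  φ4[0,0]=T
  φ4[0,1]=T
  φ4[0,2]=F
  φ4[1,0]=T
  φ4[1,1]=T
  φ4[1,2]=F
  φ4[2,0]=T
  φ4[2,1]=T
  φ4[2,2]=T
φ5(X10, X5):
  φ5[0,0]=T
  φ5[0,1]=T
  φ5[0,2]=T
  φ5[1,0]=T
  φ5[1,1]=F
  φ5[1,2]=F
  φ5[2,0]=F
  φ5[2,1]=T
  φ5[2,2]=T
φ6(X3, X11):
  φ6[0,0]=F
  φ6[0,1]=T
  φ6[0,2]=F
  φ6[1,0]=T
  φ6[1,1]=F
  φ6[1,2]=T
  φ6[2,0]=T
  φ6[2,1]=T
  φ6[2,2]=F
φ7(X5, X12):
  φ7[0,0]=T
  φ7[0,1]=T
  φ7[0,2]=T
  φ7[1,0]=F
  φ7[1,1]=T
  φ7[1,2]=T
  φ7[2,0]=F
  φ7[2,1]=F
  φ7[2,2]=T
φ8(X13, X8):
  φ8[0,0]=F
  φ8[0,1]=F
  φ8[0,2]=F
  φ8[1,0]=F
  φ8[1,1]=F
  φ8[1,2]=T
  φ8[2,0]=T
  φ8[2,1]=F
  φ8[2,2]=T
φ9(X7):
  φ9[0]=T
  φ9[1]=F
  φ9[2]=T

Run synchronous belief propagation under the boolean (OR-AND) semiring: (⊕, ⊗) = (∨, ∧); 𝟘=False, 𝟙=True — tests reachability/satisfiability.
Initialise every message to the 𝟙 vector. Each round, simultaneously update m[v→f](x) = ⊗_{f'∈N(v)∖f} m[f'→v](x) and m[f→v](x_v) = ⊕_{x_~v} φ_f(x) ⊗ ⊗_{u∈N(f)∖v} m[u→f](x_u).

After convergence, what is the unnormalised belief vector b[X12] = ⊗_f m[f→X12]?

init: all messages = 𝟙 over 3 values
r1 m[φ0→X14] = [T, T, T]
r1 m[φ0→X7] = [T, T, T]
r1 m[φ1→X8] = [T, T, T]
r1 m[φ1→X7] = [T, T, T]
r1 m[φ2→X5] = [T, T, T]
r1 m[φ2→X7] = [T, T, T]
r1 m[φ3→X3] = [T, T, T]
r1 m[φ3→X7] = [F, T, T]
r1 m[φ4→X0] = [T, T, T]
r1 m[φ4→X5] = [T, T, T]
r1 m[φ5→X10] = [T, T, T]
r1 m[φ5→X5] = [T, T, T]
r1 m[φ6→X3] = [T, T, T]
r1 m[φ6→X11] = [T, T, T]
r1 m[φ7→X5] = [T, T, T]
r1 m[φ7→X12] = [T, T, T]
r1 m[φ8→X13] = [F, T, T]
r1 m[φ8→X8] = [T, F, T]
r1 m[φ9→X7] = [T, F, T]
r1 m[X14→φ0] = [T, T, T]
r1 m[X10→φ5] = [T, T, T]
r1 m[X13→φ8] = [T, T, T]
r1 m[X0→φ4] = [T, T, T]
r1 m[X5→φ2] = [T, T, T]
r1 m[X5→φ4] = [T, T, T]
r1 m[X5→φ5] = [T, T, T]
r1 m[X5→φ7] = [T, T, T]
r1 m[X3→φ3] = [T, T, T]
r1 m[X3→φ6] = [T, T, T]
r1 m[X8→φ1] = [T, T, T]
r1 m[X8→φ8] = [T, T, T]
r1 m[X12→φ7] = [T, T, T]
r1 m[X11→φ6] = [T, T, T]
r1 m[X7→φ0] = [T, T, T]
r1 m[X7→φ1] = [T, T, T]
r1 m[X7→φ2] = [T, T, T]
r1 m[X7→φ3] = [T, T, T]
r1 m[X7→φ9] = [T, T, T]
r2 m[φ0→X14] = [T, T, T]
r2 m[φ0→X7] = [T, T, T]
r2 m[φ1→X8] = [T, T, T]
r2 m[φ1→X7] = [T, T, T]
r2 m[φ2→X5] = [T, T, T]
r2 m[φ2→X7] = [T, T, T]
r2 m[φ3→X3] = [T, T, T]
r2 m[φ3→X7] = [F, T, T]
r2 m[φ4→X0] = [T, T, T]
r2 m[φ4→X5] = [T, T, T]
r2 m[φ5→X10] = [T, T, T]
r2 m[φ5→X5] = [T, T, T]
r2 m[φ6→X3] = [T, T, T]
r2 m[φ6→X11] = [T, T, T]
r2 m[φ7→X5] = [T, T, T]
r2 m[φ7→X12] = [T, T, T]
r2 m[φ8→X13] = [F, T, T]
r2 m[φ8→X8] = [T, F, T]
r2 m[φ9→X7] = [T, F, T]
r2 m[X14→φ0] = [T, T, T]
r2 m[X10→φ5] = [T, T, T]
r2 m[X13→φ8] = [T, T, T]
r2 m[X0→φ4] = [T, T, T]
r2 m[X5→φ2] = [T, T, T]
r2 m[X5→φ4] = [T, T, T]
r2 m[X5→φ5] = [T, T, T]
r2 m[X5→φ7] = [T, T, T]
r2 m[X3→φ3] = [T, T, T]
r2 m[X3→φ6] = [T, T, T]
r2 m[X8→φ1] = [T, F, T]
r2 m[X8→φ8] = [T, T, T]
r2 m[X12→φ7] = [T, T, T]
r2 m[X11→φ6] = [T, T, T]
r2 m[X7→φ0] = [F, F, T]
r2 m[X7→φ1] = [F, F, T]
r2 m[X7→φ2] = [F, F, T]
r2 m[X7→φ3] = [T, F, T]
r2 m[X7→φ9] = [F, T, T]
r3 m[φ0→X14] = [F, F, T]
r3 m[φ0→X7] = [T, T, T]
r3 m[φ1→X8] = [T, T, F]
r3 m[φ1→X7] = [T, T, T]
r3 m[φ2→X5] = [F, T, T]
r3 m[φ2→X7] = [T, T, T]
r3 m[φ3→X3] = [T, T, T]
r3 m[φ3→X7] = [F, T, T]
r3 m[φ4→X0] = [T, T, T]
r3 m[φ4→X5] = [T, T, T]
r3 m[φ5→X10] = [T, T, T]
r3 m[φ5→X5] = [T, T, T]
r3 m[φ6→X3] = [T, T, T]
r3 m[φ6→X11] = [T, T, T]
r3 m[φ7→X5] = [T, T, T]
r3 m[φ7→X12] = [T, T, T]
r3 m[φ8→X13] = [F, T, T]
r3 m[φ8→X8] = [T, F, T]
r3 m[φ9→X7] = [T, F, T]
r3 m[X14→φ0] = [T, T, T]
r3 m[X10→φ5] = [T, T, T]
r3 m[X13→φ8] = [T, T, T]
r3 m[X0→φ4] = [T, T, T]
r3 m[X5→φ2] = [T, T, T]
r3 m[X5→φ4] = [T, T, T]
r3 m[X5→φ5] = [T, T, T]
r3 m[X5→φ7] = [T, T, T]
r3 m[X3→φ3] = [T, T, T]
r3 m[X3→φ6] = [T, T, T]
r3 m[X8→φ1] = [T, F, T]
r3 m[X8→φ8] = [T, T, T]
r3 m[X12→φ7] = [T, T, T]
r3 m[X11→φ6] = [T, T, T]
r3 m[X7→φ0] = [F, F, T]
r3 m[X7→φ1] = [F, F, T]
r3 m[X7→φ2] = [F, F, T]
r3 m[X7→φ3] = [T, F, T]
r3 m[X7→φ9] = [F, T, T]
r4 m[φ0→X14] = [F, F, T]
r4 m[φ0→X7] = [T, T, T]
r4 m[φ1→X8] = [T, T, F]
r4 m[φ1→X7] = [T, T, T]
r4 m[φ2→X5] = [F, T, T]
r4 m[φ2→X7] = [T, T, T]
r4 m[φ3→X3] = [T, T, T]
r4 m[φ3→X7] = [F, T, T]
r4 m[φ4→X0] = [T, T, T]
r4 m[φ4→X5] = [T, T, T]
r4 m[φ5→X10] = [T, T, T]
r4 m[φ5→X5] = [T, T, T]
r4 m[φ6→X3] = [T, T, T]
r4 m[φ6→X11] = [T, T, T]
r4 m[φ7→X5] = [T, T, T]
r4 m[φ7→X12] = [T, T, T]
r4 m[φ8→X13] = [F, T, T]
r4 m[φ8→X8] = [T, F, T]
r4 m[φ9→X7] = [T, F, T]
r4 m[X14→φ0] = [T, T, T]
r4 m[X10→φ5] = [T, T, T]
r4 m[X13→φ8] = [T, T, T]
r4 m[X0→φ4] = [T, T, T]
r4 m[X5→φ2] = [T, T, T]
r4 m[X5→φ4] = [F, T, T]
r4 m[X5→φ5] = [F, T, T]
r4 m[X5→φ7] = [F, T, T]
r4 m[X3→φ3] = [T, T, T]
r4 m[X3→φ6] = [T, T, T]
r4 m[X8→φ1] = [T, F, T]
r4 m[X8→φ8] = [T, T, F]
r4 m[X12→φ7] = [T, T, T]
r4 m[X11→φ6] = [T, T, T]
r4 m[X7→φ0] = [F, F, T]
r4 m[X7→φ1] = [F, F, T]
r4 m[X7→φ2] = [F, F, T]
r4 m[X7→φ3] = [T, F, T]
r4 m[X7→φ9] = [F, T, T]
r5 m[φ0→X14] = [F, F, T]
r5 m[φ0→X7] = [T, T, T]
r5 m[φ1→X8] = [T, T, F]
r5 m[φ1→X7] = [T, T, T]
r5 m[φ2→X5] = [F, T, T]
r5 m[φ2→X7] = [T, T, T]
r5 m[φ3→X3] = [T, T, T]
r5 m[φ3→X7] = [F, T, T]
r5 m[φ4→X0] = [T, T, T]
r5 m[φ4→X5] = [T, T, T]
r5 m[φ5→X10] = [T, F, T]
r5 m[φ5→X5] = [T, T, T]
r5 m[φ6→X3] = [T, T, T]
r5 m[φ6→X11] = [T, T, T]
r5 m[φ7→X5] = [T, T, T]
r5 m[φ7→X12] = [F, T, T]
r5 m[φ8→X13] = [F, F, T]
r5 m[φ8→X8] = [T, F, T]
r5 m[φ9→X7] = [T, F, T]
r5 m[X14→φ0] = [T, T, T]
r5 m[X10→φ5] = [T, T, T]
r5 m[X13→φ8] = [T, T, T]
r5 m[X0→φ4] = [T, T, T]
r5 m[X5→φ2] = [T, T, T]
r5 m[X5→φ4] = [F, T, T]
r5 m[X5→φ5] = [F, T, T]
r5 m[X5→φ7] = [F, T, T]
r5 m[X3→φ3] = [T, T, T]
r5 m[X3→φ6] = [T, T, T]
r5 m[X8→φ1] = [T, F, T]
r5 m[X8→φ8] = [T, T, F]
r5 m[X12→φ7] = [T, T, T]
r5 m[X11→φ6] = [T, T, T]
r5 m[X7→φ0] = [F, F, T]
r5 m[X7→φ1] = [F, F, T]
r5 m[X7→φ2] = [F, F, T]
r5 m[X7→φ3] = [T, F, T]
r5 m[X7→φ9] = [F, T, T]
r6 m[φ0→X14] = [F, F, T]
r6 m[φ0→X7] = [T, T, T]
r6 m[φ1→X8] = [T, T, F]
r6 m[φ1→X7] = [T, T, T]
r6 m[φ2→X5] = [F, T, T]
r6 m[φ2→X7] = [T, T, T]
r6 m[φ3→X3] = [T, T, T]
r6 m[φ3→X7] = [F, T, T]
r6 m[φ4→X0] = [T, T, T]
r6 m[φ4→X5] = [T, T, T]
r6 m[φ5→X10] = [T, F, T]
r6 m[φ5→X5] = [T, T, T]
r6 m[φ6→X3] = [T, T, T]
r6 m[φ6→X11] = [T, T, T]
r6 m[φ7→X5] = [T, T, T]
r6 m[φ7→X12] = [F, T, T]
r6 m[φ8→X13] = [F, F, T]
r6 m[φ8→X8] = [T, F, T]
r6 m[φ9→X7] = [T, F, T]
r6 m[X14→φ0] = [T, T, T]
r6 m[X10→φ5] = [T, T, T]
r6 m[X13→φ8] = [T, T, T]
r6 m[X0→φ4] = [T, T, T]
r6 m[X5→φ2] = [T, T, T]
r6 m[X5→φ4] = [F, T, T]
r6 m[X5→φ5] = [F, T, T]
r6 m[X5→φ7] = [F, T, T]
r6 m[X3→φ3] = [T, T, T]
r6 m[X3→φ6] = [T, T, T]
r6 m[X8→φ1] = [T, F, T]
r6 m[X8→φ8] = [T, T, F]
r6 m[X12→φ7] = [T, T, T]
r6 m[X11→φ6] = [T, T, T]
r6 m[X7→φ0] = [F, F, T]
r6 m[X7→φ1] = [F, F, T]
r6 m[X7→φ2] = [F, F, T]
r6 m[X7→φ3] = [T, F, T]
r6 m[X7→φ9] = [F, T, T]
fixed point reached at round 6
b[X12] = ⊗ incoming = [F, T, T]

b[X12] = [F, T, T]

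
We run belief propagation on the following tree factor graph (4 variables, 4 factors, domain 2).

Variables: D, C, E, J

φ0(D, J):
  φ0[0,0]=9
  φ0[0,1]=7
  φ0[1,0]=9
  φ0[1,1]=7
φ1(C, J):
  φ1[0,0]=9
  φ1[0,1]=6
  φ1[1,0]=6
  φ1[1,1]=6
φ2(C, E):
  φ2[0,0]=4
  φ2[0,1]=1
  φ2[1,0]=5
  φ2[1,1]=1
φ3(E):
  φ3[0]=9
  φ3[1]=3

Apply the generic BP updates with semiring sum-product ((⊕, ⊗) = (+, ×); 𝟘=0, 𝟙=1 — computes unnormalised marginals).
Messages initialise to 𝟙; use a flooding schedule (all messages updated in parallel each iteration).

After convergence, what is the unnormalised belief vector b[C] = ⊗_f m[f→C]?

b[C] = [9594, 9216]

init: all messages = 𝟙 over 2 values
r1 m[φ0→D] = [16, 16]
r1 m[φ0→J] = [18, 14]
r1 m[φ1→C] = [15, 12]
r1 m[φ1→J] = [15, 12]
r1 m[φ2→C] = [5, 6]
r1 m[φ2→E] = [9, 2]
r1 m[φ3→E] = [9, 3]
r1 m[D→φ0] = [1, 1]
r1 m[C→φ1] = [1, 1]
r1 m[C→φ2] = [1, 1]
r1 m[E→φ2] = [1, 1]
r1 m[E→φ3] = [1, 1]
r1 m[J→φ0] = [1, 1]
r1 m[J→φ1] = [1, 1]
r2 m[φ0→D] = [16, 16]
r2 m[φ0→J] = [18, 14]
r2 m[φ1→C] = [15, 12]
r2 m[φ1→J] = [15, 12]
r2 m[φ2→C] = [5, 6]
r2 m[φ2→E] = [9, 2]
r2 m[φ3→E] = [9, 3]
r2 m[D→φ0] = [1, 1]
r2 m[C→φ1] = [5, 6]
r2 m[C→φ2] = [15, 12]
r2 m[E→φ2] = [9, 3]
r2 m[E→φ3] = [9, 2]
r2 m[J→φ0] = [15, 12]
r2 m[J→φ1] = [18, 14]
r3 m[φ0→D] = [219, 219]
r3 m[φ0→J] = [18, 14]
r3 m[φ1→C] = [246, 192]
r3 m[φ1→J] = [81, 66]
r3 m[φ2→C] = [39, 48]
r3 m[φ2→E] = [120, 27]
r3 m[φ3→E] = [9, 3]
r3 m[D→φ0] = [1, 1]
r3 m[C→φ1] = [5, 6]
r3 m[C→φ2] = [15, 12]
r3 m[E→φ2] = [9, 3]
r3 m[E→φ3] = [9, 2]
r3 m[J→φ0] = [15, 12]
r3 m[J→φ1] = [18, 14]
r4 m[φ0→D] = [219, 219]
r4 m[φ0→J] = [18, 14]
r4 m[φ1→C] = [246, 192]
r4 m[φ1→J] = [81, 66]
r4 m[φ2→C] = [39, 48]
r4 m[φ2→E] = [120, 27]
r4 m[φ3→E] = [9, 3]
r4 m[D→φ0] = [1, 1]
r4 m[C→φ1] = [39, 48]
r4 m[C→φ2] = [246, 192]
r4 m[E→φ2] = [9, 3]
r4 m[E→φ3] = [120, 27]
r4 m[J→φ0] = [81, 66]
r4 m[J→φ1] = [18, 14]
r5 m[φ0→D] = [1191, 1191]
r5 m[φ0→J] = [18, 14]
r5 m[φ1→C] = [246, 192]
r5 m[φ1→J] = [639, 522]
r5 m[φ2→C] = [39, 48]
r5 m[φ2→E] = [1944, 438]
r5 m[φ3→E] = [9, 3]
r5 m[D→φ0] = [1, 1]
r5 m[C→φ1] = [39, 48]
r5 m[C→φ2] = [246, 192]
r5 m[E→φ2] = [9, 3]
r5 m[E→φ3] = [120, 27]
r5 m[J→φ0] = [81, 66]
r5 m[J→φ1] = [18, 14]
r6 m[φ0→D] = [1191, 1191]
r6 m[φ0→J] = [18, 14]
r6 m[φ1→C] = [246, 192]
r6 m[φ1→J] = [639, 522]
r6 m[φ2→C] = [39, 48]
r6 m[φ2→E] = [1944, 438]
r6 m[φ3→E] = [9, 3]
r6 m[D→φ0] = [1, 1]
r6 m[C→φ1] = [39, 48]
r6 m[C→φ2] = [246, 192]
r6 m[E→φ2] = [9, 3]
r6 m[E→φ3] = [1944, 438]
r6 m[J→φ0] = [639, 522]
r6 m[J→φ1] = [18, 14]
r7 m[φ0→D] = [9405, 9405]
r7 m[φ0→J] = [18, 14]
r7 m[φ1→C] = [246, 192]
r7 m[φ1→J] = [639, 522]
r7 m[φ2→C] = [39, 48]
r7 m[φ2→E] = [1944, 438]
r7 m[φ3→E] = [9, 3]
r7 m[D→φ0] = [1, 1]
r7 m[C→φ1] = [39, 48]
r7 m[C→φ2] = [246, 192]
r7 m[E→φ2] = [9, 3]
r7 m[E→φ3] = [1944, 438]
r7 m[J→φ0] = [639, 522]
r7 m[J→φ1] = [18, 14]
r8 m[φ0→D] = [9405, 9405]
r8 m[φ0→J] = [18, 14]
r8 m[φ1→C] = [246, 192]
r8 m[φ1→J] = [639, 522]
r8 m[φ2→C] = [39, 48]
r8 m[φ2→E] = [1944, 438]
r8 m[φ3→E] = [9, 3]
r8 m[D→φ0] = [1, 1]
r8 m[C→φ1] = [39, 48]
r8 m[C→φ2] = [246, 192]
r8 m[E→φ2] = [9, 3]
r8 m[E→φ3] = [1944, 438]
r8 m[J→φ0] = [639, 522]
r8 m[J→φ1] = [18, 14]
fixed point reached at round 8
b[C] = ⊗ incoming = [9594, 9216]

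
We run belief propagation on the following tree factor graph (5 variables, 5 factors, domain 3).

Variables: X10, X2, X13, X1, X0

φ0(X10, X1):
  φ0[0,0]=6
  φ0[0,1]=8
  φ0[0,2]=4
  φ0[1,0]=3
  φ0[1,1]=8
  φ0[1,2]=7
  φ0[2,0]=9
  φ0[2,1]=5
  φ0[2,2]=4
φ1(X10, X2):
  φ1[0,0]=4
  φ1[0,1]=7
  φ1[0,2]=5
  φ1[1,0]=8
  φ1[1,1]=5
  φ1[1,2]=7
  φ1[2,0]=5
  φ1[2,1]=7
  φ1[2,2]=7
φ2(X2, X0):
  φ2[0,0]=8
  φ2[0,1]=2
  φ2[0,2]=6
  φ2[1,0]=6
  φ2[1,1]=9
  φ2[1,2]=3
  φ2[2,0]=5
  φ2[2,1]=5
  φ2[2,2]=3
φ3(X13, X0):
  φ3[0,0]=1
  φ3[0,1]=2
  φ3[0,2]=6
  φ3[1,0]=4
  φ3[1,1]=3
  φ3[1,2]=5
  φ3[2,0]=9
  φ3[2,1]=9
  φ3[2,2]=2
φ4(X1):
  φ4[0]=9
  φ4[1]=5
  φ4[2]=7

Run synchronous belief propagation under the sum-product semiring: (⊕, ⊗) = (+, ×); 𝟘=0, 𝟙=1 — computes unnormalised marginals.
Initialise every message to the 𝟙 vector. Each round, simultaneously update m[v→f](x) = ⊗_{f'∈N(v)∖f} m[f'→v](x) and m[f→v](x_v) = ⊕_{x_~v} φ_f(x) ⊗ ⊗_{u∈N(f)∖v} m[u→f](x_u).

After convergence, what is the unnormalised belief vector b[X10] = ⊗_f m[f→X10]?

b[X10] = [428220, 492072, 547524]

init: all messages = 𝟙 over 3 values
r1 m[φ0→X10] = [18, 18, 18]
r1 m[φ0→X1] = [18, 21, 15]
r1 m[φ1→X10] = [16, 20, 19]
r1 m[φ1→X2] = [17, 19, 19]
r1 m[φ2→X2] = [16, 18, 13]
r1 m[φ2→X0] = [19, 16, 12]
r1 m[φ3→X13] = [9, 12, 20]
r1 m[φ3→X0] = [14, 14, 13]
r1 m[φ4→X1] = [9, 5, 7]
r1 m[X10→φ0] = [1, 1, 1]
r1 m[X10→φ1] = [1, 1, 1]
r1 m[X2→φ1] = [1, 1, 1]
r1 m[X2→φ2] = [1, 1, 1]
r1 m[X13→φ3] = [1, 1, 1]
r1 m[X1→φ0] = [1, 1, 1]
r1 m[X1→φ4] = [1, 1, 1]
r1 m[X0→φ2] = [1, 1, 1]
r1 m[X0→φ3] = [1, 1, 1]
r2 m[φ0→X10] = [18, 18, 18]
r2 m[φ0→X1] = [18, 21, 15]
r2 m[φ1→X10] = [16, 20, 19]
r2 m[φ1→X2] = [17, 19, 19]
r2 m[φ2→X2] = [16, 18, 13]
r2 m[φ2→X0] = [19, 16, 12]
r2 m[φ3→X13] = [9, 12, 20]
r2 m[φ3→X0] = [14, 14, 13]
r2 m[φ4→X1] = [9, 5, 7]
r2 m[X10→φ0] = [16, 20, 19]
r2 m[X10→φ1] = [18, 18, 18]
r2 m[X2→φ1] = [16, 18, 13]
r2 m[X2→φ2] = [17, 19, 19]
r2 m[X13→φ3] = [1, 1, 1]
r2 m[X1→φ0] = [9, 5, 7]
r2 m[X1→φ4] = [18, 21, 15]
r2 m[X0→φ2] = [14, 14, 13]
r2 m[X0→φ3] = [19, 16, 12]
r3 m[φ0→X10] = [122, 116, 134]
r3 m[φ0→X1] = [327, 383, 280]
r3 m[φ1→X10] = [255, 309, 297]
r3 m[φ1→X2] = [306, 342, 342]
r3 m[φ2→X2] = [218, 249, 179]
r3 m[φ2→X0] = [345, 300, 216]
r3 m[φ3→X13] = [123, 184, 339]
r3 m[φ3→X0] = [14, 14, 13]
r3 m[φ4→X1] = [9, 5, 7]
r3 m[X10→φ0] = [16, 20, 19]
r3 m[X10→φ1] = [18, 18, 18]
r3 m[X2→φ1] = [16, 18, 13]
r3 m[X2→φ2] = [17, 19, 19]
r3 m[X13→φ3] = [1, 1, 1]
r3 m[X1→φ0] = [9, 5, 7]
r3 m[X1→φ4] = [18, 21, 15]
r3 m[X0→φ2] = [14, 14, 13]
r3 m[X0→φ3] = [19, 16, 12]
r4 m[φ0→X10] = [122, 116, 134]
r4 m[φ0→X1] = [327, 383, 280]
r4 m[φ1→X10] = [255, 309, 297]
r4 m[φ1→X2] = [306, 342, 342]
r4 m[φ2→X2] = [218, 249, 179]
r4 m[φ2→X0] = [345, 300, 216]
r4 m[φ3→X13] = [123, 184, 339]
r4 m[φ3→X0] = [14, 14, 13]
r4 m[φ4→X1] = [9, 5, 7]
r4 m[X10→φ0] = [255, 309, 297]
r4 m[X10→φ1] = [122, 116, 134]
r4 m[X2→φ1] = [218, 249, 179]
r4 m[X2→φ2] = [306, 342, 342]
r4 m[X13→φ3] = [1, 1, 1]
r4 m[X1→φ0] = [9, 5, 7]
r4 m[X1→φ4] = [327, 383, 280]
r4 m[X0→φ2] = [14, 14, 13]
r4 m[X0→φ3] = [345, 300, 216]
r5 m[φ0→X10] = [122, 116, 134]
r5 m[φ0→X1] = [5130, 5997, 4371]
r5 m[φ1→X10] = [3510, 4242, 4086]
r5 m[φ1→X2] = [2086, 2372, 2360]
r5 m[φ2→X2] = [218, 249, 179]
r5 m[φ2→X0] = [6210, 5400, 3888]
r5 m[φ3→X13] = [2241, 3360, 6237]
r5 m[φ3→X0] = [14, 14, 13]
r5 m[φ4→X1] = [9, 5, 7]
r5 m[X10→φ0] = [255, 309, 297]
r5 m[X10→φ1] = [122, 116, 134]
r5 m[X2→φ1] = [218, 249, 179]
r5 m[X2→φ2] = [306, 342, 342]
r5 m[X13→φ3] = [1, 1, 1]
r5 m[X1→φ0] = [9, 5, 7]
r5 m[X1→φ4] = [327, 383, 280]
r5 m[X0→φ2] = [14, 14, 13]
r5 m[X0→φ3] = [345, 300, 216]
r6 m[φ0→X10] = [122, 116, 134]
r6 m[φ0→X1] = [5130, 5997, 4371]
r6 m[φ1→X10] = [3510, 4242, 4086]
r6 m[φ1→X2] = [2086, 2372, 2360]
r6 m[φ2→X2] = [218, 249, 179]
r6 m[φ2→X0] = [6210, 5400, 3888]
r6 m[φ3→X13] = [2241, 3360, 6237]
r6 m[φ3→X0] = [14, 14, 13]
r6 m[φ4→X1] = [9, 5, 7]
r6 m[X10→φ0] = [3510, 4242, 4086]
r6 m[X10→φ1] = [122, 116, 134]
r6 m[X2→φ1] = [218, 249, 179]
r6 m[X2→φ2] = [2086, 2372, 2360]
r6 m[X13→φ3] = [1, 1, 1]
r6 m[X1→φ0] = [9, 5, 7]
r6 m[X1→φ4] = [5130, 5997, 4371]
r6 m[X0→φ2] = [14, 14, 13]
r6 m[X0→φ3] = [6210, 5400, 3888]
r7 m[φ0→X10] = [122, 116, 134]
r7 m[φ0→X1] = [70560, 82446, 60078]
r7 m[φ1→X10] = [3510, 4242, 4086]
r7 m[φ1→X2] = [2086, 2372, 2360]
r7 m[φ2→X2] = [218, 249, 179]
r7 m[φ2→X0] = [42720, 37320, 26712]
r7 m[φ3→X13] = [40338, 60480, 112266]
r7 m[φ3→X0] = [14, 14, 13]
r7 m[φ4→X1] = [9, 5, 7]
r7 m[X10→φ0] = [3510, 4242, 4086]
r7 m[X10→φ1] = [122, 116, 134]
r7 m[X2→φ1] = [218, 249, 179]
r7 m[X2→φ2] = [2086, 2372, 2360]
r7 m[X13→φ3] = [1, 1, 1]
r7 m[X1→φ0] = [9, 5, 7]
r7 m[X1→φ4] = [5130, 5997, 4371]
r7 m[X0→φ2] = [14, 14, 13]
r7 m[X0→φ3] = [6210, 5400, 3888]
r8 m[φ0→X10] = [122, 116, 134]
r8 m[φ0→X1] = [70560, 82446, 60078]
r8 m[φ1→X10] = [3510, 4242, 4086]
r8 m[φ1→X2] = [2086, 2372, 2360]
r8 m[φ2→X2] = [218, 249, 179]
r8 m[φ2→X0] = [42720, 37320, 26712]
r8 m[φ3→X13] = [40338, 60480, 112266]
r8 m[φ3→X0] = [14, 14, 13]
r8 m[φ4→X1] = [9, 5, 7]
r8 m[X10→φ0] = [3510, 4242, 4086]
r8 m[X10→φ1] = [122, 116, 134]
r8 m[X2→φ1] = [218, 249, 179]
r8 m[X2→φ2] = [2086, 2372, 2360]
r8 m[X13→φ3] = [1, 1, 1]
r8 m[X1→φ0] = [9, 5, 7]
r8 m[X1→φ4] = [70560, 82446, 60078]
r8 m[X0→φ2] = [14, 14, 13]
r8 m[X0→φ3] = [42720, 37320, 26712]
r9 m[φ0→X10] = [122, 116, 134]
r9 m[φ0→X1] = [70560, 82446, 60078]
r9 m[φ1→X10] = [3510, 4242, 4086]
r9 m[φ1→X2] = [2086, 2372, 2360]
r9 m[φ2→X2] = [218, 249, 179]
r9 m[φ2→X0] = [42720, 37320, 26712]
r9 m[φ3→X13] = [277632, 416400, 773784]
r9 m[φ3→X0] = [14, 14, 13]
r9 m[φ4→X1] = [9, 5, 7]
r9 m[X10→φ0] = [3510, 4242, 4086]
r9 m[X10→φ1] = [122, 116, 134]
r9 m[X2→φ1] = [218, 249, 179]
r9 m[X2→φ2] = [2086, 2372, 2360]
r9 m[X13→φ3] = [1, 1, 1]
r9 m[X1→φ0] = [9, 5, 7]
r9 m[X1→φ4] = [70560, 82446, 60078]
r9 m[X0→φ2] = [14, 14, 13]
r9 m[X0→φ3] = [42720, 37320, 26712]
r10 m[φ0→X10] = [122, 116, 134]
r10 m[φ0→X1] = [70560, 82446, 60078]
r10 m[φ1→X10] = [3510, 4242, 4086]
r10 m[φ1→X2] = [2086, 2372, 2360]
r10 m[φ2→X2] = [218, 249, 179]
r10 m[φ2→X0] = [42720, 37320, 26712]
r10 m[φ3→X13] = [277632, 416400, 773784]
r10 m[φ3→X0] = [14, 14, 13]
r10 m[φ4→X1] = [9, 5, 7]
r10 m[X10→φ0] = [3510, 4242, 4086]
r10 m[X10→φ1] = [122, 116, 134]
r10 m[X2→φ1] = [218, 249, 179]
r10 m[X2→φ2] = [2086, 2372, 2360]
r10 m[X13→φ3] = [1, 1, 1]
r10 m[X1→φ0] = [9, 5, 7]
r10 m[X1→φ4] = [70560, 82446, 60078]
r10 m[X0→φ2] = [14, 14, 13]
r10 m[X0→φ3] = [42720, 37320, 26712]
fixed point reached at round 10
b[X10] = ⊗ incoming = [428220, 492072, 547524]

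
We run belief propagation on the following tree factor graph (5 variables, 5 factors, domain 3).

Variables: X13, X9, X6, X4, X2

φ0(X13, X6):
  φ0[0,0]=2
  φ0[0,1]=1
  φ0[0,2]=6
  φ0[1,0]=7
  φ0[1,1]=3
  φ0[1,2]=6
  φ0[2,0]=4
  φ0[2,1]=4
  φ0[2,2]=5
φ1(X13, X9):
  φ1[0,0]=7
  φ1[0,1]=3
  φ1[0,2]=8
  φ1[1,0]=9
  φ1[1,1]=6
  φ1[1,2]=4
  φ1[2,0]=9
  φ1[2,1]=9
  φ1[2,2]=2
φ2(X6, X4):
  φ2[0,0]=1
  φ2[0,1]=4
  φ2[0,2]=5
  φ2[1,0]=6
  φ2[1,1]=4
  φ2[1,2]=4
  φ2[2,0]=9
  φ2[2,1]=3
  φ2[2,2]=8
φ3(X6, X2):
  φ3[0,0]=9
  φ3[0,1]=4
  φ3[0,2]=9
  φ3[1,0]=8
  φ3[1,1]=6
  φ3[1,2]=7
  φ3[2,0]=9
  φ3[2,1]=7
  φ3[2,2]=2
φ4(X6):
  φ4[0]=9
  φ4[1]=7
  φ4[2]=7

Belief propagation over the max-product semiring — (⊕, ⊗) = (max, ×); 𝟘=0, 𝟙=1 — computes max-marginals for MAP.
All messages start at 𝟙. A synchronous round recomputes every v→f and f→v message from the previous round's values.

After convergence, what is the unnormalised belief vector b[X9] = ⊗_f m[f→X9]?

init: all messages = 𝟙 over 3 values
r1 m[φ0→X13] = [6, 7, 5]
r1 m[φ0→X6] = [7, 4, 6]
r1 m[φ1→X13] = [8, 9, 9]
r1 m[φ1→X9] = [9, 9, 8]
r1 m[φ2→X6] = [5, 6, 9]
r1 m[φ2→X4] = [9, 4, 8]
r1 m[φ3→X6] = [9, 8, 9]
r1 m[φ3→X2] = [9, 7, 9]
r1 m[φ4→X6] = [9, 7, 7]
r1 m[X13→φ0] = [1, 1, 1]
r1 m[X13→φ1] = [1, 1, 1]
r1 m[X9→φ1] = [1, 1, 1]
r1 m[X6→φ0] = [1, 1, 1]
r1 m[X6→φ2] = [1, 1, 1]
r1 m[X6→φ3] = [1, 1, 1]
r1 m[X6→φ4] = [1, 1, 1]
r1 m[X4→φ2] = [1, 1, 1]
r1 m[X2→φ3] = [1, 1, 1]
r2 m[φ0→X13] = [6, 7, 5]
r2 m[φ0→X6] = [7, 4, 6]
r2 m[φ1→X13] = [8, 9, 9]
r2 m[φ1→X9] = [9, 9, 8]
r2 m[φ2→X6] = [5, 6, 9]
r2 m[φ2→X4] = [9, 4, 8]
r2 m[φ3→X6] = [9, 8, 9]
r2 m[φ3→X2] = [9, 7, 9]
r2 m[φ4→X6] = [9, 7, 7]
r2 m[X13→φ0] = [8, 9, 9]
r2 m[X13→φ1] = [6, 7, 5]
r2 m[X9→φ1] = [1, 1, 1]
r2 m[X6→φ0] = [405, 336, 567]
r2 m[X6→φ2] = [567, 224, 378]
r2 m[X6→φ3] = [315, 168, 378]
r2 m[X6→φ4] = [315, 192, 486]
r2 m[X4→φ2] = [1, 1, 1]
r2 m[X2→φ3] = [1, 1, 1]
r3 m[φ0→X13] = [3402, 3402, 2835]
r3 m[φ0→X6] = [63, 36, 54]
r3 m[φ1→X13] = [8, 9, 9]
r3 m[φ1→X9] = [63, 45, 48]
r3 m[φ2→X6] = [5, 6, 9]
r3 m[φ2→X4] = [3402, 2268, 3024]
r3 m[φ3→X6] = [9, 8, 9]
r3 m[φ3→X2] = [3402, 2646, 2835]
r3 m[φ4→X6] = [9, 7, 7]
r3 m[X13→φ0] = [8, 9, 9]
r3 m[X13→φ1] = [6, 7, 5]
r3 m[X9→φ1] = [1, 1, 1]
r3 m[X6→φ0] = [405, 336, 567]
r3 m[X6→φ2] = [567, 224, 378]
r3 m[X6→φ3] = [315, 168, 378]
r3 m[X6→φ4] = [315, 192, 486]
r3 m[X4→φ2] = [1, 1, 1]
r3 m[X2→φ3] = [1, 1, 1]
r4 m[φ0→X13] = [3402, 3402, 2835]
r4 m[φ0→X6] = [63, 36, 54]
r4 m[φ1→X13] = [8, 9, 9]
r4 m[φ1→X9] = [63, 45, 48]
r4 m[φ2→X6] = [5, 6, 9]
r4 m[φ2→X4] = [3402, 2268, 3024]
r4 m[φ3→X6] = [9, 8, 9]
r4 m[φ3→X2] = [3402, 2646, 2835]
r4 m[φ4→X6] = [9, 7, 7]
r4 m[X13→φ0] = [8, 9, 9]
r4 m[X13→φ1] = [3402, 3402, 2835]
r4 m[X9→φ1] = [1, 1, 1]
r4 m[X6→φ0] = [405, 336, 567]
r4 m[X6→φ2] = [5103, 2016, 3402]
r4 m[X6→φ3] = [2835, 1512, 3402]
r4 m[X6→φ4] = [2835, 1728, 4374]
r4 m[X4→φ2] = [1, 1, 1]
r4 m[X2→φ3] = [1, 1, 1]
r5 m[φ0→X13] = [3402, 3402, 2835]
r5 m[φ0→X6] = [63, 36, 54]
r5 m[φ1→X13] = [8, 9, 9]
r5 m[φ1→X9] = [30618, 25515, 27216]
r5 m[φ2→X6] = [5, 6, 9]
r5 m[φ2→X4] = [30618, 20412, 27216]
r5 m[φ3→X6] = [9, 8, 9]
r5 m[φ3→X2] = [30618, 23814, 25515]
r5 m[φ4→X6] = [9, 7, 7]
r5 m[X13→φ0] = [8, 9, 9]
r5 m[X13→φ1] = [3402, 3402, 2835]
r5 m[X9→φ1] = [1, 1, 1]
r5 m[X6→φ0] = [405, 336, 567]
r5 m[X6→φ2] = [5103, 2016, 3402]
r5 m[X6→φ3] = [2835, 1512, 3402]
r5 m[X6→φ4] = [2835, 1728, 4374]
r5 m[X4→φ2] = [1, 1, 1]
r5 m[X2→φ3] = [1, 1, 1]
r6 m[φ0→X13] = [3402, 3402, 2835]
r6 m[φ0→X6] = [63, 36, 54]
r6 m[φ1→X13] = [8, 9, 9]
r6 m[φ1→X9] = [30618, 25515, 27216]
r6 m[φ2→X6] = [5, 6, 9]
r6 m[φ2→X4] = [30618, 20412, 27216]
r6 m[φ3→X6] = [9, 8, 9]
r6 m[φ3→X2] = [30618, 23814, 25515]
r6 m[φ4→X6] = [9, 7, 7]
r6 m[X13→φ0] = [8, 9, 9]
r6 m[X13→φ1] = [3402, 3402, 2835]
r6 m[X9→φ1] = [1, 1, 1]
r6 m[X6→φ0] = [405, 336, 567]
r6 m[X6→φ2] = [5103, 2016, 3402]
r6 m[X6→φ3] = [2835, 1512, 3402]
r6 m[X6→φ4] = [2835, 1728, 4374]
r6 m[X4→φ2] = [1, 1, 1]
r6 m[X2→φ3] = [1, 1, 1]
fixed point reached at round 6
b[X9] = ⊗ incoming = [30618, 25515, 27216]

b[X9] = [30618, 25515, 27216]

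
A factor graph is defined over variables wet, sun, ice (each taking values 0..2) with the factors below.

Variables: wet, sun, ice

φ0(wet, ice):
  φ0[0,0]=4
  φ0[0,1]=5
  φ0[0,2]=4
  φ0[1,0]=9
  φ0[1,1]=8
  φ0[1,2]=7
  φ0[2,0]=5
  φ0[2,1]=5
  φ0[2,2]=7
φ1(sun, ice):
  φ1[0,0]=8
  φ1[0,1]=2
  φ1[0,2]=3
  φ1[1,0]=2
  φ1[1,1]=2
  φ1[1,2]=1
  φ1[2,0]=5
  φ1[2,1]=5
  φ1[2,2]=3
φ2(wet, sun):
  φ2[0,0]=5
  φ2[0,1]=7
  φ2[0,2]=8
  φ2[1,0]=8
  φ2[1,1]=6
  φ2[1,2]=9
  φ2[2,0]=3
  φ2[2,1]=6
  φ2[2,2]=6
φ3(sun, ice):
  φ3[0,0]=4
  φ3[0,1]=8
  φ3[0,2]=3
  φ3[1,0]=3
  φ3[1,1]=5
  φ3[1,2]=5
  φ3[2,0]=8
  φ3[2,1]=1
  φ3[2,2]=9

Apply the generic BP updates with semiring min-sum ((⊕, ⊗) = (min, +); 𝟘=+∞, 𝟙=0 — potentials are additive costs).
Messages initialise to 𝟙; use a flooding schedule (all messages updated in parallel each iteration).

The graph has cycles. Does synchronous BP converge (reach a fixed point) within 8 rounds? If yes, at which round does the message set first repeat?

NOT CONVERGED within 8 rounds

init: all messages = 𝟙 over 3 values
r1 m[φ0→wet] = [4, 7, 5]
r1 m[φ0→ice] = [4, 5, 4]
r1 m[φ1→sun] = [2, 1, 3]
r1 m[φ1→ice] = [2, 2, 1]
r1 m[φ2→wet] = [5, 6, 3]
r1 m[φ2→sun] = [3, 6, 6]
r1 m[φ3→sun] = [3, 3, 1]
r1 m[φ3→ice] = [3, 1, 3]
r1 m[wet→φ0] = [0, 0, 0]
r1 m[wet→φ2] = [0, 0, 0]
r1 m[sun→φ1] = [0, 0, 0]
r1 m[sun→φ2] = [0, 0, 0]
r1 m[sun→φ3] = [0, 0, 0]
r1 m[ice→φ0] = [0, 0, 0]
r1 m[ice→φ1] = [0, 0, 0]
r1 m[ice→φ3] = [0, 0, 0]
r2 m[φ0→wet] = [4, 7, 5]
r2 m[φ0→ice] = [4, 5, 4]
r2 m[φ1→sun] = [2, 1, 3]
r2 m[φ1→ice] = [2, 2, 1]
r2 m[φ2→wet] = [5, 6, 3]
r2 m[φ2→sun] = [3, 6, 6]
r2 m[φ3→sun] = [3, 3, 1]
r2 m[φ3→ice] = [3, 1, 3]
r2 m[wet→φ0] = [5, 6, 3]
r2 m[wet→φ2] = [4, 7, 5]
r2 m[sun→φ1] = [6, 9, 7]
r2 m[sun→φ2] = [5, 4, 4]
r2 m[sun→φ3] = [5, 7, 9]
r2 m[ice→φ0] = [5, 3, 4]
r2 m[ice→φ1] = [7, 6, 7]
r2 m[ice→φ3] = [6, 7, 5]
r3 m[φ0→wet] = [8, 11, 8]
r3 m[φ0→ice] = [8, 8, 9]
r3 m[φ1→sun] = [8, 8, 10]
r3 m[φ1→ice] = [11, 8, 9]
r3 m[φ2→wet] = [10, 10, 8]
r3 m[φ2→sun] = [8, 11, 11]
r3 m[φ3→sun] = [8, 9, 8]
r3 m[φ3→ice] = [9, 10, 8]
r3 m[wet→φ0] = [5, 6, 3]
r3 m[wet→φ2] = [4, 7, 5]
r3 m[sun→φ1] = [6, 9, 7]
r3 m[sun→φ2] = [5, 4, 4]
r3 m[sun→φ3] = [5, 7, 9]
r3 m[ice→φ0] = [5, 3, 4]
r3 m[ice→φ1] = [7, 6, 7]
r3 m[ice→φ3] = [6, 7, 5]
r4 m[φ0→wet] = [8, 11, 8]
r4 m[φ0→ice] = [8, 8, 9]
r4 m[φ1→sun] = [8, 8, 10]
r4 m[φ1→ice] = [11, 8, 9]
r4 m[φ2→wet] = [10, 10, 8]
r4 m[φ2→sun] = [8, 11, 11]
r4 m[φ3→sun] = [8, 9, 8]
r4 m[φ3→ice] = [9, 10, 8]
r4 m[wet→φ0] = [10, 10, 8]
r4 m[wet→φ2] = [8, 11, 8]
r4 m[sun→φ1] = [16, 20, 19]
r4 m[sun→φ2] = [16, 17, 18]
r4 m[sun→φ3] = [16, 19, 21]
r4 m[ice→φ0] = [20, 18, 17]
r4 m[ice→φ1] = [17, 18, 17]
r4 m[ice→φ3] = [19, 16, 18]
r5 m[φ0→wet] = [21, 24, 23]
r5 m[φ0→ice] = [13, 13, 14]
r5 m[φ1→sun] = [20, 18, 20]
r5 m[φ1→ice] = [22, 18, 19]
r5 m[φ2→wet] = [21, 23, 19]
r5 m[φ2→sun] = [11, 14, 14]
r5 m[φ3→sun] = [21, 21, 17]
r5 m[φ3→ice] = [20, 22, 19]
r5 m[wet→φ0] = [10, 10, 8]
r5 m[wet→φ2] = [8, 11, 8]
r5 m[sun→φ1] = [16, 20, 19]
r5 m[sun→φ2] = [16, 17, 18]
r5 m[sun→φ3] = [16, 19, 21]
r5 m[ice→φ0] = [20, 18, 17]
r5 m[ice→φ1] = [17, 18, 17]
r5 m[ice→φ3] = [19, 16, 18]
r6 m[φ0→wet] = [21, 24, 23]
r6 m[φ0→ice] = [13, 13, 14]
r6 m[φ1→sun] = [20, 18, 20]
r6 m[φ1→ice] = [22, 18, 19]
r6 m[φ2→wet] = [21, 23, 19]
r6 m[φ2→sun] = [11, 14, 14]
r6 m[φ3→sun] = [21, 21, 17]
r6 m[φ3→ice] = [20, 22, 19]
r6 m[wet→φ0] = [21, 23, 19]
r6 m[wet→φ2] = [21, 24, 23]
r6 m[sun→φ1] = [32, 35, 31]
r6 m[sun→φ2] = [41, 39, 37]
r6 m[sun→φ3] = [31, 32, 34]
r6 m[ice→φ0] = [42, 40, 38]
r6 m[ice→φ1] = [33, 35, 33]
r6 m[ice→φ3] = [35, 31, 33]
r7 m[φ0→wet] = [42, 45, 45]
r7 m[φ0→ice] = [24, 24, 25]
r7 m[φ1→sun] = [36, 34, 36]
r7 m[φ1→ice] = [36, 34, 34]
r7 m[φ2→wet] = [45, 45, 43]
r7 m[φ2→sun] = [26, 28, 29]
r7 m[φ3→sun] = [36, 36, 32]
r7 m[φ3→ice] = [35, 35, 34]
r7 m[wet→φ0] = [21, 23, 19]
r7 m[wet→φ2] = [21, 24, 23]
r7 m[sun→φ1] = [32, 35, 31]
r7 m[sun→φ2] = [41, 39, 37]
r7 m[sun→φ3] = [31, 32, 34]
r7 m[ice→φ0] = [42, 40, 38]
r7 m[ice→φ1] = [33, 35, 33]
r7 m[ice→φ3] = [35, 31, 33]
r8 m[φ0→wet] = [42, 45, 45]
r8 m[φ0→ice] = [24, 24, 25]
r8 m[φ1→sun] = [36, 34, 36]
r8 m[φ1→ice] = [36, 34, 34]
r8 m[φ2→wet] = [45, 45, 43]
r8 m[φ2→sun] = [26, 28, 29]
r8 m[φ3→sun] = [36, 36, 32]
r8 m[φ3→ice] = [35, 35, 34]
r8 m[wet→φ0] = [45, 45, 43]
r8 m[wet→φ2] = [42, 45, 45]
r8 m[sun→φ1] = [62, 64, 61]
r8 m[sun→φ2] = [72, 70, 68]
r8 m[sun→φ3] = [62, 62, 65]
r8 m[ice→φ0] = [71, 69, 68]
r8 m[ice→φ1] = [59, 59, 59]
r8 m[ice→φ3] = [60, 58, 59]
no fixed point within 8 rounds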